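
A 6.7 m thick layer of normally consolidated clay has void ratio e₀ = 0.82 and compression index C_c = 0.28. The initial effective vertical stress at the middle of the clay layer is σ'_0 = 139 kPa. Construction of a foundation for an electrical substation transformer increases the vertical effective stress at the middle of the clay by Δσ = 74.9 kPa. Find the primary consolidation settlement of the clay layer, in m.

S_c ≈ 0.193 m

Final effective stress: σ'_f = σ'_0 + Δσ = 139 + 74.9 = 213.9 kPa.
Normally consolidated clay, so the full stress increment lies on the virgin compression line:
S_c = C_c·H/(1+e₀)·log₁₀(σ'_f/σ'_0) = 0.28×6.7/(1+0.82)×log₁₀(213.9/139)
    = 1.0308 × 0.1872 = 0.193 m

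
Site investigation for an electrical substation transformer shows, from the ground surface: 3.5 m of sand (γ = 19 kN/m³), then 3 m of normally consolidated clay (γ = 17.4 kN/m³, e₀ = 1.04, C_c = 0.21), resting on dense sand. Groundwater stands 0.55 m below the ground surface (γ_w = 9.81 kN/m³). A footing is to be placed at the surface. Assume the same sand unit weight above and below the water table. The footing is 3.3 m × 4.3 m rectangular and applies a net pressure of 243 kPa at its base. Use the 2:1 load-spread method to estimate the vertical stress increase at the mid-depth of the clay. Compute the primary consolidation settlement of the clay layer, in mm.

S_c ≈ 87 mm

Mid-depth of clay below the ground surface: z = 3.5 + 3/2 = 5 m.
Total vertical stress at mid-clay: σ_v = 19×3.5 + 17.4×1.5 = 92.6 kPa.
Pore pressure: u = 9.81×(5 − 0.55) = 43.655 kPa.
Initial effective stress: σ'_0 = σ_v − u = 92.6 − 43.655 = 48.945 kPa.
Stress increase at mid-clay by the 2:1 spreading method:
Δσ = qBL/((B+z)(L+z)) = 243×3.3×4.3/((3.3+5)(4.3+5)) = 44.671 kPa
Final effective stress: σ'_f = σ'_0 + Δσ = 48.945 + 44.671 = 93.616 kPa.
Normally consolidated clay, so the full stress increment lies on the virgin compression line:
S_c = C_c·H/(1+e₀)·log₁₀(σ'_f/σ'_0) = 0.21×3/(1+1.04)×log₁₀(93.616/48.945)
    = 0.30882 × 0.28164 = 0.08698 m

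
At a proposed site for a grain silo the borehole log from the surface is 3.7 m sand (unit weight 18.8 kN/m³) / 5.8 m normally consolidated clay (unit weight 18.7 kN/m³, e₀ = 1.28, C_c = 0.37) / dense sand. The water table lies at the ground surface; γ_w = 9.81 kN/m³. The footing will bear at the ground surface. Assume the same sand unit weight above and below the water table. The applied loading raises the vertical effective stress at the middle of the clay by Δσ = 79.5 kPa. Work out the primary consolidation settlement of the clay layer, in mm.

S_c ≈ 349 mm

Mid-depth of clay below the ground surface: z = 3.7 + 5.8/2 = 6.6 m.
Total vertical stress at mid-clay: σ_v = 18.8×3.7 + 18.7×2.9 = 123.79 kPa.
Pore pressure: u = 9.81×(6.6 − 0) = 64.746 kPa.
Initial effective stress: σ'_0 = σ_v − u = 123.79 − 64.746 = 59.044 kPa.
Final effective stress: σ'_f = σ'_0 + Δσ = 59.044 + 79.5 = 138.54 kPa.
Normally consolidated clay, so the full stress increment lies on the virgin compression line:
S_c = C_c·H/(1+e₀)·log₁₀(σ'_f/σ'_0) = 0.37×5.8/(1+1.28)×log₁₀(138.54/59.044)
    = 0.94123 × 0.3704 = 0.3486 m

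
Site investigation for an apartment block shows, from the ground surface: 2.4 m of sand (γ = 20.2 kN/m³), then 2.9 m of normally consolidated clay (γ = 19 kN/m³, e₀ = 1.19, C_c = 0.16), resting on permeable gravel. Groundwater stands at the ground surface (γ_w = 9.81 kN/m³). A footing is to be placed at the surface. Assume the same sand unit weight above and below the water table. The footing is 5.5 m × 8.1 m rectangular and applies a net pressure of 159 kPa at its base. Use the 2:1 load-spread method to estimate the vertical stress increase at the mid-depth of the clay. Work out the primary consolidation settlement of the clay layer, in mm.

S_c ≈ 89.9 mm

Mid-depth of clay below the ground surface: z = 2.4 + 2.9/2 = 3.85 m.
Total vertical stress at mid-clay: σ_v = 20.2×2.4 + 19×1.45 = 76.03 kPa.
Pore pressure: u = 9.81×(3.85 − 0) = 37.769 kPa.
Initial effective stress: σ'_0 = σ_v − u = 76.03 − 37.769 = 38.261 kPa.
Stress increase at mid-clay by the 2:1 spreading method:
Δσ = qBL/((B+z)(L+z)) = 159×5.5×8.1/((5.5+3.85)(8.1+3.85)) = 63.397 kPa
Final effective stress: σ'_f = σ'_0 + Δσ = 38.261 + 63.397 = 101.66 kPa.
Normally consolidated clay, so the full stress increment lies on the virgin compression line:
S_c = C_c·H/(1+e₀)·log₁₀(σ'_f/σ'_0) = 0.16×2.9/(1+1.19)×log₁₀(101.66/38.261)
    = 0.21187 × 0.42439 = 0.08992 m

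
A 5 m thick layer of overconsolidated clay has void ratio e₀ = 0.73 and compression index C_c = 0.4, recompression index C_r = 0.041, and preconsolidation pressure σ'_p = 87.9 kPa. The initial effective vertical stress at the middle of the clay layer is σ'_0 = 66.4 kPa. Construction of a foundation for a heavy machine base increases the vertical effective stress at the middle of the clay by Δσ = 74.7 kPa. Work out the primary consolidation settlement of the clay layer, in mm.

S_c ≈ 252 mm

Final effective stress: σ'_f = 66.4 + 74.7 = 141.1 kPa.
σ'_f = 141.1 > σ'_p = 87.9 kPa, so the stress path crosses the preconsolidation pressure — recompression up to σ'_p, then virgin compression beyond:
S_c = H/(1+e₀)·[C_r·log₁₀(σ'_p/σ'_0) + C_c·log₁₀(σ'_f/σ'_p)]
    = 5/1.73 × [0.041×log₁₀(87.9/66.4) + 0.4×log₁₀(141.1/87.9)]
    = 2.8902 × [0.0049947 + 0.082215] = 0.2521 m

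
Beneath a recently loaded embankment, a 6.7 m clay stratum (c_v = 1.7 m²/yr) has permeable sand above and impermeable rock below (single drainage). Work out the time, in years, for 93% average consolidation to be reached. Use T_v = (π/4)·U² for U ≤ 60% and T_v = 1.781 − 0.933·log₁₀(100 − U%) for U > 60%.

Drainage path length: H_d = H = 6.7 m (single drainage).
U > 60%: T_v = 1.781 − 0.933·log₁₀(100 − 93) = 0.99252.
t = T_v·H_d²/c_v = 0.99252×6.7²/1.7 = 26.21 years.

t ≈ 26.2 years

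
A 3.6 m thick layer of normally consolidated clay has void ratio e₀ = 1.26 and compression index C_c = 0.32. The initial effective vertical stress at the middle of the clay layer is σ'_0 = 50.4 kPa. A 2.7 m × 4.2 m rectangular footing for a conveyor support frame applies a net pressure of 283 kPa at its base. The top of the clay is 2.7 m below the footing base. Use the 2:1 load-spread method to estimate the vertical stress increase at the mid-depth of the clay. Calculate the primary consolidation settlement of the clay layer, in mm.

S_c ≈ 155 mm

Mid-depth of clay below the footing base: z = 2.7 + 3.6/2 = 4.5 m.
Stress increase at mid-clay by the 2:1 spreading method:
Δσ = qBL/((B+z)(L+z)) = 283×2.7×4.2/((2.7+4.5)(4.2+4.5)) = 51.233 kPa
Final effective stress: σ'_f = σ'_0 + Δσ = 50.4 + 51.233 = 101.63 kPa.
Normally consolidated clay, so the full stress increment lies on the virgin compression line:
S_c = C_c·H/(1+e₀)·log₁₀(σ'_f/σ'_0) = 0.32×3.6/(1+1.26)×log₁₀(101.63/50.4)
    = 0.50973 × 0.30459 = 0.1553 m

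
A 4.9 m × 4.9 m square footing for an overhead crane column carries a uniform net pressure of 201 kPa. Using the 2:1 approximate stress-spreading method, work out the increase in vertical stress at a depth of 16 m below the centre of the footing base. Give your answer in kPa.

By the 2:1 method the load spreads at 1 horizontal : 2 vertical, so at depth z the loaded area has grown by z in each plan dimension:
Δσ = qBL/((B+z)(L+z)) = 201×4.9×4.9/((4.9+16)(4.9+16)) = 11.048 kPa

Δσ_z ≈ 11 kPa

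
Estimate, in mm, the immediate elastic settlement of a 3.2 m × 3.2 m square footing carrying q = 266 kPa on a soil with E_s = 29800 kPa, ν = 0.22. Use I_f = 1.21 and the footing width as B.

Immediate (elastic) settlement: S_e = q·B·(1−ν²)/E_s · I_f.
S_e = 266 × 3.2 × (1 − 0.22²) / 29800 × 1.21
    = 266 × 3.2 × 0.9516 / 29800 × 1.21
    = 0.03289 m = 32.89 mm

S_e ≈ 32.9 mm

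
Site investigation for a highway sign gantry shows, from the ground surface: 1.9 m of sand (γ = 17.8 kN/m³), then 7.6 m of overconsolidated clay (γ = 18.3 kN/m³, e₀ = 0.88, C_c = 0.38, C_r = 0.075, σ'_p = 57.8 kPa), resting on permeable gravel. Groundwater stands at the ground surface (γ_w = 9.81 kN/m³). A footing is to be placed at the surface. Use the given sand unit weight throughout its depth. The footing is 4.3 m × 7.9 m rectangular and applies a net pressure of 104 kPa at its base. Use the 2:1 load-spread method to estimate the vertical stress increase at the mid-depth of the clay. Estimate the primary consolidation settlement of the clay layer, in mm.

Mid-depth of clay below the ground surface: z = 1.9 + 7.6/2 = 5.7 m.
Total vertical stress at mid-clay: σ_v = 17.8×1.9 + 18.3×3.8 = 103.36 kPa.
Pore pressure: u = 9.81×(5.7 − 0) = 55.917 kPa.
Initial effective stress: σ'_0 = σ_v − u = 103.36 − 55.917 = 47.443 kPa.
Stress increase at mid-clay by the 2:1 spreading method:
Δσ = qBL/((B+z)(L+z)) = 104×4.3×7.9/((4.3+5.7)(7.9+5.7)) = 25.977 kPa
Final effective stress: σ'_f = 47.443 + 25.977 = 73.42 kPa.
σ'_f = 73.42 > σ'_p = 57.8 kPa, so the stress path crosses the preconsolidation pressure — recompression up to σ'_p, then virgin compression beyond:
S_c = H/(1+e₀)·[C_r·log₁₀(σ'_p/σ'_0) + C_c·log₁₀(σ'_f/σ'_p)]
    = 7.6/1.88 × [0.075×log₁₀(57.8/47.443) + 0.38×log₁₀(73.42/57.8)]
    = 4.0426 × [0.0064317 + 0.039477] = 0.1856 m

S_c ≈ 186 mm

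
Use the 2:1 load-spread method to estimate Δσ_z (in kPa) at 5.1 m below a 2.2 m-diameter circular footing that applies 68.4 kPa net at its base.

Δσ_z ≈ 6.21 kPa

By the 2:1 method the load spreads at 1 horizontal : 2 vertical, so at depth z the loaded area has grown by z in each plan dimension:
Δσ ≈ qD²/(D+z)² = 68.4×2.2²/(2.2+5.1)² = 6.2123 kPa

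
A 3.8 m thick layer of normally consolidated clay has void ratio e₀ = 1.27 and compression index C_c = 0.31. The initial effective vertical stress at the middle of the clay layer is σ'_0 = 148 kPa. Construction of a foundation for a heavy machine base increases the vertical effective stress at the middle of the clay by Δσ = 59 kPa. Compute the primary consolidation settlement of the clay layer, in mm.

S_c ≈ 75.6 mm

Final effective stress: σ'_f = σ'_0 + Δσ = 148 + 59 = 207 kPa.
Normally consolidated clay, so the full stress increment lies on the virgin compression line:
S_c = C_c·H/(1+e₀)·log₁₀(σ'_f/σ'_0) = 0.31×3.8/(1+1.27)×log₁₀(207/148)
    = 0.51894 × 0.14571 = 0.07561 m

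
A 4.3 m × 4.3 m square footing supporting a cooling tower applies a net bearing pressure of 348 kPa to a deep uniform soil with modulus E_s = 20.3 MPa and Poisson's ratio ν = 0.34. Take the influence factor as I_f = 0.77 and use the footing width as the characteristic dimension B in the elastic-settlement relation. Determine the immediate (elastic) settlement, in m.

S_e ≈ 0.0502 m

Immediate (elastic) settlement: S_e = q·B·(1−ν²)/E_s · I_f.
E_s = 20.3 MPa = 20300 kPa.
S_e = 348 × 4.3 × (1 − 0.34²) / 20300 × 0.77
    = 348 × 4.3 × 0.8844 / 20300 × 0.77
    = 0.0502 m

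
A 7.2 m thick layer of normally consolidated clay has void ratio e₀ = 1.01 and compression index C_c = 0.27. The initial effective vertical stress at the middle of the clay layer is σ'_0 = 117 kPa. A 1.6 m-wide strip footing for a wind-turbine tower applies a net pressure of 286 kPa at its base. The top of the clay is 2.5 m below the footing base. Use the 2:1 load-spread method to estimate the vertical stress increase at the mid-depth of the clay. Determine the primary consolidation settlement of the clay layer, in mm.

S_c ≈ 173 mm

Mid-depth of clay below the footing base: z = 2.5 + 7.2/2 = 6.1 m.
Stress increase at mid-clay by the 2:1 spreading method:
Δσ = qB/(B+z) = 286×1.6/(1.6+6.1) = 59.429 kPa
Final effective stress: σ'_f = σ'_0 + Δσ = 117 + 59.429 = 176.43 kPa.
Normally consolidated clay, so the full stress increment lies on the virgin compression line:
S_c = C_c·H/(1+e₀)·log₁₀(σ'_f/σ'_0) = 0.27×7.2/(1+1.01)×log₁₀(176.43/117)
    = 0.96716 × 0.17839 = 0.1725 m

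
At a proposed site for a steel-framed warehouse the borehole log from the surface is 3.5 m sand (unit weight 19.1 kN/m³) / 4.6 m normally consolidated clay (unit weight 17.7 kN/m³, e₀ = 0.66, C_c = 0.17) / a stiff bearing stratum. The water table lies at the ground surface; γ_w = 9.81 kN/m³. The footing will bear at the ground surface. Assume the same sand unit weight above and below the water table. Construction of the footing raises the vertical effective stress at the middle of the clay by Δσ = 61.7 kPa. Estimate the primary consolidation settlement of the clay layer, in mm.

S_c ≈ 163 mm

Mid-depth of clay below the ground surface: z = 3.5 + 4.6/2 = 5.8 m.
Total vertical stress at mid-clay: σ_v = 19.1×3.5 + 17.7×2.3 = 107.56 kPa.
Pore pressure: u = 9.81×(5.8 − 0) = 56.898 kPa.
Initial effective stress: σ'_0 = σ_v − u = 107.56 − 56.898 = 50.662 kPa.
Final effective stress: σ'_f = σ'_0 + Δσ = 50.662 + 61.7 = 112.36 kPa.
Normally consolidated clay, so the full stress increment lies on the virgin compression line:
S_c = C_c·H/(1+e₀)·log₁₀(σ'_f/σ'_0) = 0.17×4.6/(1+0.66)×log₁₀(112.36/50.662)
    = 0.47108 × 0.34593 = 0.163 m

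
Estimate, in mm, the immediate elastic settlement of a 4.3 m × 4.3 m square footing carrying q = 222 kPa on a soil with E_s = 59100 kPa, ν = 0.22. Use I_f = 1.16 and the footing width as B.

Immediate (elastic) settlement: S_e = q·B·(1−ν²)/E_s · I_f.
S_e = 222 × 4.3 × (1 − 0.22²) / 59100 × 1.16
    = 222 × 4.3 × 0.9516 / 59100 × 1.16
    = 0.01783 m = 17.83 mm

S_e ≈ 17.8 mm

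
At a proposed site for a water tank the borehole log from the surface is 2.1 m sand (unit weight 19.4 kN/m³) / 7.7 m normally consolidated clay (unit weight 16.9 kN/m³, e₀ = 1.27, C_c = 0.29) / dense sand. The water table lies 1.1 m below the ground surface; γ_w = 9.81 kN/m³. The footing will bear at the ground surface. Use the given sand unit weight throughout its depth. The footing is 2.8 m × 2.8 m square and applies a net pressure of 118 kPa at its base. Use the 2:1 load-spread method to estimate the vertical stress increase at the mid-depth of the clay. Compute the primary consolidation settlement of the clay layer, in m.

S_c ≈ 0.0806 m

Mid-depth of clay below the ground surface: z = 2.1 + 7.7/2 = 5.95 m.
Total vertical stress at mid-clay: σ_v = 19.4×2.1 + 16.9×3.85 = 105.81 kPa.
Pore pressure: u = 9.81×(5.95 − 1.1) = 47.578 kPa.
Initial effective stress: σ'_0 = σ_v − u = 105.81 − 47.578 = 58.232 kPa.
Stress increase at mid-clay by the 2:1 spreading method:
Δσ = qBL/((B+z)(L+z)) = 118×2.8×2.8/((2.8+5.95)(2.8+5.95)) = 12.083 kPa
Final effective stress: σ'_f = σ'_0 + Δσ = 58.232 + 12.083 = 70.315 kPa.
Normally consolidated clay, so the full stress increment lies on the virgin compression line:
S_c = C_c·H/(1+e₀)·log₁₀(σ'_f/σ'_0) = 0.29×7.7/(1+1.27)×log₁₀(70.315/58.232)
    = 0.9837 × 0.081886 = 0.08055 m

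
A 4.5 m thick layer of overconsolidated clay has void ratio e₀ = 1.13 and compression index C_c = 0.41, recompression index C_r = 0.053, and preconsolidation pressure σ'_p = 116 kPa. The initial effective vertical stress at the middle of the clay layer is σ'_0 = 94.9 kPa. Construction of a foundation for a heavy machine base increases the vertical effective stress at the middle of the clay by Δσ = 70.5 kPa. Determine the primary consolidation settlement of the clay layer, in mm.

S_c ≈ 143 mm

Final effective stress: σ'_f = 94.9 + 70.5 = 165.4 kPa.
σ'_f = 165.4 > σ'_p = 116 kPa, so the stress path crosses the preconsolidation pressure — recompression up to σ'_p, then virgin compression beyond:
S_c = H/(1+e₀)·[C_r·log₁₀(σ'_p/σ'_0) + C_c·log₁₀(σ'_f/σ'_p)]
    = 4.5/2.13 × [0.053×log₁₀(116/94.9) + 0.41×log₁₀(165.4/116)]
    = 2.1127 × [0.0046212 + 0.063172] = 0.1432 m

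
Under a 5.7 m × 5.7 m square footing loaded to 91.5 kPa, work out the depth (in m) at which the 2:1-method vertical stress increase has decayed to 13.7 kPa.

z ≈ 9.03 m

2:1 spreading — at depth z the loaded area has grown by z in each plan dimension:
qB²/(B+z)² = Δσ_z ⇒ z = B(√(q/Δσ_z) − 1) = 5.7×(√(91.5/13.7) − 1) = 9.031 m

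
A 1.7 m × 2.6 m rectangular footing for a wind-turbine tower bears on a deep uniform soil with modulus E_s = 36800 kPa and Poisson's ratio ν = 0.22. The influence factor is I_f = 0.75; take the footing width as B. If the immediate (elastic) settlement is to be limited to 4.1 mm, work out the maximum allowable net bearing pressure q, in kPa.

S_e = q·B·(1−ν²)/E_s · I_f  ⇒  q = S_e·E_s / (B·(1−ν²)·I_f).
q = 0.0041 × 36800 / (1.7 × 0.9516 × 0.75) = 124.4 kPa

q ≈ 124 kPa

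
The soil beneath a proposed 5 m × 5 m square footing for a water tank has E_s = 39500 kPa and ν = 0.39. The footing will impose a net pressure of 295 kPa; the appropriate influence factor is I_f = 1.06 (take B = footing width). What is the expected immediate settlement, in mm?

S_e ≈ 33.6 mm

Immediate (elastic) settlement: S_e = q·B·(1−ν²)/E_s · I_f.
S_e = 295 × 5 × (1 − 0.39²) / 39500 × 1.06
    = 295 × 5 × 0.8479 / 39500 × 1.06
    = 0.03356 m = 33.56 mm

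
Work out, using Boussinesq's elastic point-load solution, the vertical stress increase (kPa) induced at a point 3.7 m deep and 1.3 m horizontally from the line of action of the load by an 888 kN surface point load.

Boussinesq vertical stress below a point load on an elastic half-space:
Δσ_z = 3P/(2πz²) · [1 + (r/z)²]^(−5/2)
r/z = 1.3/3.7 = 0.35135; [1+(r/z)²]^(−5/2) = 0.74751.
Δσ_z = 3×888/(2π×3.7²) × 0.74751 = 30.971 × 0.74751 = 23.15 kPa

Δσ_z ≈ 23.2 kPa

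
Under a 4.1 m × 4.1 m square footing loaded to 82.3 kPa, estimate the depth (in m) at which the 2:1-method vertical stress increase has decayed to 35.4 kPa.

z ≈ 2.15 m

2:1 spreading — at depth z the loaded area has grown by z in each plan dimension:
qB²/(B+z)² = Δσ_z ⇒ z = B(√(q/Δσ_z) − 1) = 4.1×(√(82.3/35.4) − 1) = 2.151 m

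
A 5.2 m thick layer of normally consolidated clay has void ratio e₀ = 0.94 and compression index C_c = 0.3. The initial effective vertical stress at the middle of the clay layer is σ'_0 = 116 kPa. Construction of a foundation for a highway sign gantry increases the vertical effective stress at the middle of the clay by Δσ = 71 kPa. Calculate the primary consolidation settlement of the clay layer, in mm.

S_c ≈ 167 mm

Final effective stress: σ'_f = σ'_0 + Δσ = 116 + 71 = 187 kPa.
Normally consolidated clay, so the full stress increment lies on the virgin compression line:
S_c = C_c·H/(1+e₀)·log₁₀(σ'_f/σ'_0) = 0.3×5.2/(1+0.94)×log₁₀(187/116)
    = 0.80412 × 0.20738 = 0.1668 m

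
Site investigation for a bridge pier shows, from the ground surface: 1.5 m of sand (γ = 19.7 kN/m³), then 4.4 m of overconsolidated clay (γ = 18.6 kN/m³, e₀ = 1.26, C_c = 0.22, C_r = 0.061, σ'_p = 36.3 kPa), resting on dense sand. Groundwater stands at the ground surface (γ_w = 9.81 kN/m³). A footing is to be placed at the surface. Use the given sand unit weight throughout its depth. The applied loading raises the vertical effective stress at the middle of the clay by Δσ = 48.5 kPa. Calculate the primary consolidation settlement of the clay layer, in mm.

S_c ≈ 156 mm

Mid-depth of clay below the ground surface: z = 1.5 + 4.4/2 = 3.7 m.
Total vertical stress at mid-clay: σ_v = 19.7×1.5 + 18.6×2.2 = 70.47 kPa.
Pore pressure: u = 9.81×(3.7 − 0) = 36.297 kPa.
Initial effective stress: σ'_0 = σ_v − u = 70.47 − 36.297 = 34.173 kPa.
Final effective stress: σ'_f = 34.173 + 48.5 = 82.673 kPa.
σ'_f = 82.673 > σ'_p = 36.3 kPa, so the stress path crosses the preconsolidation pressure — recompression up to σ'_p, then virgin compression beyond:
S_c = H/(1+e₀)·[C_r·log₁₀(σ'_p/σ'_0) + C_c·log₁₀(σ'_f/σ'_p)]
    = 4.4/2.26 × [0.061×log₁₀(36.3/34.173) + 0.22×log₁₀(82.673/36.3)]
    = 1.9469 × [0.0015996 + 0.078641] = 0.1562 m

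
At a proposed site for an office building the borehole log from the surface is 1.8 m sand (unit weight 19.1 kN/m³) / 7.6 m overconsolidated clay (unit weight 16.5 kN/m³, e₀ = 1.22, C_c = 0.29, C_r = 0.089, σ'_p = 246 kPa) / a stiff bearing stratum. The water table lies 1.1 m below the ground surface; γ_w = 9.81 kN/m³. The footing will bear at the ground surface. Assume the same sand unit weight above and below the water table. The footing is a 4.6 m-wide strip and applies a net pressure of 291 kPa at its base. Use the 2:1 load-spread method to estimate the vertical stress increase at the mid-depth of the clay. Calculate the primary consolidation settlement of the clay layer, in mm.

Mid-depth of clay below the ground surface: z = 1.8 + 7.6/2 = 5.6 m.
Total vertical stress at mid-clay: σ_v = 19.1×1.8 + 16.5×3.8 = 97.08 kPa.
Pore pressure: u = 9.81×(5.6 − 1.1) = 44.145 kPa.
Initial effective stress: σ'_0 = σ_v − u = 97.08 − 44.145 = 52.935 kPa.
Stress increase at mid-clay by the 2:1 spreading method:
Δσ = qB/(B+z) = 291×4.6/(4.6+5.6) = 131.24 kPa
Final effective stress: σ'_f = 52.935 + 131.24 = 184.18 kPa.
σ'_f = 184.18 ≤ σ'_p = 246 kPa, so the clay remains overconsolidated and only the recompression index applies:
S_c = C_r·H/(1+e₀)·log₁₀(σ'_f/σ'_0) = 0.089×7.6/2.22×log₁₀(184.18/52.935)
    = 0.30468 × 0.5415 = 0.165 m

S_c ≈ 165 mm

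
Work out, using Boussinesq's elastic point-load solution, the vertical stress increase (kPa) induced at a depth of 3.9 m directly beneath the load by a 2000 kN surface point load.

Boussinesq vertical stress below a point load on an elastic half-space:
Δσ_z = 3P/(2πz²) · [1 + (r/z)²]^(−5/2)
r/z = 0/3.9 = 0; [1+(r/z)²]^(−5/2) = 1.
Δσ_z = 3×2000/(2π×3.9²) × 1 = 62.783 × 1 = 62.78 kPa

Δσ_z ≈ 62.8 kPa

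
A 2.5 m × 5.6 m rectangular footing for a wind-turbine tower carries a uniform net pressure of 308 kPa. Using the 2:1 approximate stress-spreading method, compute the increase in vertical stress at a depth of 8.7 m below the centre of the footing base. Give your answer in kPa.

By the 2:1 method the load spreads at 1 horizontal : 2 vertical, so at depth z the loaded area has grown by z in each plan dimension:
Δσ = qBL/((B+z)(L+z)) = 308×2.5×5.6/((2.5+8.7)(5.6+8.7)) = 26.923 kPa

Δσ_z ≈ 26.9 kPa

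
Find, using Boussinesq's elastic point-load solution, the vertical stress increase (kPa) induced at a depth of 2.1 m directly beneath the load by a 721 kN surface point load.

Δσ_z ≈ 78.1 kPa

Boussinesq vertical stress below a point load on an elastic half-space:
Δσ_z = 3P/(2πz²) · [1 + (r/z)²]^(−5/2)
r/z = 0/2.1 = 0; [1+(r/z)²]^(−5/2) = 1.
Δσ_z = 3×721/(2π×2.1²) × 1 = 78.062 × 1 = 78.06 kPa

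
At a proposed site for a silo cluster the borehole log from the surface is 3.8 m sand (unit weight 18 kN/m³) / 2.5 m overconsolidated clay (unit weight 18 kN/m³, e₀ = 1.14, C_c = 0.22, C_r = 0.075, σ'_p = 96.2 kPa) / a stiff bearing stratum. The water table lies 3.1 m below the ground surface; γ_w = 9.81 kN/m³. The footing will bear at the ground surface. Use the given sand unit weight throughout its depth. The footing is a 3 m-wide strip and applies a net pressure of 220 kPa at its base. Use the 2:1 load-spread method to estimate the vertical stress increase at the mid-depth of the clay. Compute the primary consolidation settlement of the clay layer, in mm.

S_c ≈ 63.5 mm

Mid-depth of clay below the ground surface: z = 3.8 + 2.5/2 = 5.05 m.
Total vertical stress at mid-clay: σ_v = 18×3.8 + 18×1.25 = 90.9 kPa.
Pore pressure: u = 9.81×(5.05 − 3.1) = 19.13 kPa.
Initial effective stress: σ'_0 = σ_v − u = 90.9 − 19.13 = 71.77 kPa.
Stress increase at mid-clay by the 2:1 spreading method:
Δσ = qB/(B+z) = 220×3/(3+5.05) = 81.988 kPa
Final effective stress: σ'_f = 71.77 + 81.988 = 153.76 kPa.
σ'_f = 153.76 > σ'_p = 96.2 kPa, so the stress path crosses the preconsolidation pressure — recompression up to σ'_p, then virgin compression beyond:
S_c = H/(1+e₀)·[C_r·log₁₀(σ'_p/σ'_0) + C_c·log₁₀(σ'_f/σ'_p)]
    = 2.5/2.14 × [0.075×log₁₀(96.2/71.77) + 0.22×log₁₀(153.76/96.2)]
    = 1.1682 × [0.0095424 + 0.044807] = 0.06349 m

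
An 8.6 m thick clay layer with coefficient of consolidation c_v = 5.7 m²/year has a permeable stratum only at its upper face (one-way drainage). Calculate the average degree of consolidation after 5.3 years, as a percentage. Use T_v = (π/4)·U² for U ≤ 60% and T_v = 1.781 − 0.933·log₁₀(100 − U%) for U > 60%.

U ≈ 70.4 %

Drainage path length: H_d = H = 8.6 m (single drainage).
T_v = c_v·t/H_d² = 5.7×5.3/8.6² = 0.40846.
T_v = 0.40846 corresponds to the U > 60% branch:
U = 1 − 10^((1.781 − T_v)/0.933)/100 = 0.7041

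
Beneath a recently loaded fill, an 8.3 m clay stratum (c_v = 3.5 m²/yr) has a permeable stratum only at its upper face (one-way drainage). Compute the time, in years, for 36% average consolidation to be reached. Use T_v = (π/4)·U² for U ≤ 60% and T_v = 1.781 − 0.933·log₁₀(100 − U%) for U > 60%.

Drainage path length: H_d = H = 8.3 m (single drainage).
U ≤ 60%: T_v = (π/4)·U² = (π/4)×0.36² = 0.10179.
t = T_v·H_d²/c_v = 0.10179×8.3²/3.5 = 2.004 years.

t ≈ 2 years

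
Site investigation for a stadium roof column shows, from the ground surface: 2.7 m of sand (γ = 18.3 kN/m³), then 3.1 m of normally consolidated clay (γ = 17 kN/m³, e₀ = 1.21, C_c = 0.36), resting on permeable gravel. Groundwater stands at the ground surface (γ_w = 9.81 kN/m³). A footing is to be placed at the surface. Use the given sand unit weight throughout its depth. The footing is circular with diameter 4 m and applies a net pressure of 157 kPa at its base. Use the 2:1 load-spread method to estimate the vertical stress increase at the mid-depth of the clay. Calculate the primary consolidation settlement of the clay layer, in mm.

Mid-depth of clay below the ground surface: z = 2.7 + 3.1/2 = 4.25 m.
Total vertical stress at mid-clay: σ_v = 18.3×2.7 + 17×1.55 = 75.76 kPa.
Pore pressure: u = 9.81×(4.25 − 0) = 41.693 kPa.
Initial effective stress: σ'_0 = σ_v − u = 75.76 − 41.693 = 34.067 kPa.
Stress increase at mid-clay by the 2:1 spreading method:
Δσ ≈ qD²/(D+z)² = 157×4²/(4+4.25)² = 36.907 kPa
Final effective stress: σ'_f = σ'_0 + Δσ = 34.067 + 36.907 = 70.974 kPa.
Normally consolidated clay, so the full stress increment lies on the virgin compression line:
S_c = C_c·H/(1+e₀)·log₁₀(σ'_f/σ'_0) = 0.36×3.1/(1+1.21)×log₁₀(70.974/34.067)
    = 0.50498 × 0.31877 = 0.161 m

S_c ≈ 161 mm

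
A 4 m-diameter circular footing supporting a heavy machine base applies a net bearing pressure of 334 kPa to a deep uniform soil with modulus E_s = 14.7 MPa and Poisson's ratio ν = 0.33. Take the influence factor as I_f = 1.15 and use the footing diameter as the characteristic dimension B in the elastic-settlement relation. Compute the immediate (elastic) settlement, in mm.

S_e ≈ 93.1 mm

Immediate (elastic) settlement: S_e = q·B·(1−ν²)/E_s · I_f.
E_s = 14.7 MPa = 14700 kPa.
S_e = 334 × 4 × (1 − 0.33²) / 14700 × 1.15
    = 334 × 4 × 0.8911 / 14700 × 1.15
    = 0.09314 m = 93.14 mm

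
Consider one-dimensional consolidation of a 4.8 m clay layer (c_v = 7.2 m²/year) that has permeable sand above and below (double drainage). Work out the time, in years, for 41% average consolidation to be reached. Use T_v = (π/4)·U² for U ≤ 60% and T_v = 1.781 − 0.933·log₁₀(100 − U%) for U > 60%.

t ≈ 0.106 years

Drainage path length: H_d = H/2 = 2.4 m (double drainage).
U ≤ 60%: T_v = (π/4)·U² = (π/4)×0.41² = 0.13203.
t = T_v·H_d²/c_v = 0.13203×2.4²/7.2 = 0.1056 years.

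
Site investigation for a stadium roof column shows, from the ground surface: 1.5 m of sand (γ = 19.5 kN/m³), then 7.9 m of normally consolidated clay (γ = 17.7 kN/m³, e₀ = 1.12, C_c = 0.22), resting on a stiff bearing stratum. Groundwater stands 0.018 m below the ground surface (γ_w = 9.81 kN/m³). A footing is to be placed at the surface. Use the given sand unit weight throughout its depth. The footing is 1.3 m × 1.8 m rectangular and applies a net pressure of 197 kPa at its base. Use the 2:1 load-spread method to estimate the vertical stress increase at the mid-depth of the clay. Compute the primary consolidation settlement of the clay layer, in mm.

Mid-depth of clay below the ground surface: z = 1.5 + 7.9/2 = 5.45 m.
Total vertical stress at mid-clay: σ_v = 19.5×1.5 + 17.7×3.95 = 99.165 kPa.
Pore pressure: u = 9.81×(5.45 − 0.018) = 53.288 kPa.
Initial effective stress: σ'_0 = σ_v − u = 99.165 − 53.288 = 45.877 kPa.
Stress increase at mid-clay by the 2:1 spreading method:
Δσ = qBL/((B+z)(L+z)) = 197×1.3×1.8/((1.3+5.45)(1.8+5.45)) = 9.4198 kPa
Final effective stress: σ'_f = σ'_0 + Δσ = 45.877 + 9.4198 = 55.297 kPa.
Normally consolidated clay, so the full stress increment lies on the virgin compression line:
S_c = C_c·H/(1+e₀)·log₁₀(σ'_f/σ'_0) = 0.22×7.9/(1+1.12)×log₁₀(55.297/45.877)
    = 0.81981 × 0.081107 = 0.06649 m

S_c ≈ 66.5 mm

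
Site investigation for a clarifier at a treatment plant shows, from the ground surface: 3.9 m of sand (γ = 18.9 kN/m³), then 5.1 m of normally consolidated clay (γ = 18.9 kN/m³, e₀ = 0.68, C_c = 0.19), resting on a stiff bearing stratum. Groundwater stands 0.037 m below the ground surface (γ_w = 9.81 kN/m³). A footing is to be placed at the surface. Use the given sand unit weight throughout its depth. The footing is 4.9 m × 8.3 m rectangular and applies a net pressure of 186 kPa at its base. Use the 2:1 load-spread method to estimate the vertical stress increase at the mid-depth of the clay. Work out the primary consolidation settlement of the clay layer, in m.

S_c ≈ 0.142 m

Mid-depth of clay below the ground surface: z = 3.9 + 5.1/2 = 6.45 m.
Total vertical stress at mid-clay: σ_v = 18.9×3.9 + 18.9×2.55 = 121.9 kPa.
Pore pressure: u = 9.81×(6.45 − 0.037) = 62.912 kPa.
Initial effective stress: σ'_0 = σ_v − u = 121.9 − 62.912 = 58.988 kPa.
Stress increase at mid-clay by the 2:1 spreading method:
Δσ = qBL/((B+z)(L+z)) = 186×4.9×8.3/((4.9+6.45)(8.3+6.45)) = 45.186 kPa
Final effective stress: σ'_f = σ'_0 + Δσ = 58.988 + 45.186 = 104.17 kPa.
Normally consolidated clay, so the full stress increment lies on the virgin compression line:
S_c = C_c·H/(1+e₀)·log₁₀(σ'_f/σ'_0) = 0.19×5.1/(1+0.68)×log₁₀(104.17/58.988)
    = 0.57679 × 0.24698 = 0.1425 m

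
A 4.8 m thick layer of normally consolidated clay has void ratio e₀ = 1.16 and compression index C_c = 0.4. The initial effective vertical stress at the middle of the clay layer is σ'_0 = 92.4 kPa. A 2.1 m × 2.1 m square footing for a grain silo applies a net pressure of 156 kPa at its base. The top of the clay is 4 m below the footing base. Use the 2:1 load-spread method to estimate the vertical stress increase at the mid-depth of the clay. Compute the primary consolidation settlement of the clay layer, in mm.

Mid-depth of clay below the footing base: z = 4 + 4.8/2 = 6.4 m.
Stress increase at mid-clay by the 2:1 spreading method:
Δσ = qBL/((B+z)(L+z)) = 156×2.1×2.1/((2.1+6.4)(2.1+6.4)) = 9.5219 kPa
Final effective stress: σ'_f = σ'_0 + Δσ = 92.4 + 9.5219 = 101.92 kPa.
Normally consolidated clay, so the full stress increment lies on the virgin compression line:
S_c = C_c·H/(1+e₀)·log₁₀(σ'_f/σ'_0) = 0.4×4.8/(1+1.16)×log₁₀(101.92/92.4)
    = 0.88889 × 0.042587 = 0.03786 m

S_c ≈ 37.9 mm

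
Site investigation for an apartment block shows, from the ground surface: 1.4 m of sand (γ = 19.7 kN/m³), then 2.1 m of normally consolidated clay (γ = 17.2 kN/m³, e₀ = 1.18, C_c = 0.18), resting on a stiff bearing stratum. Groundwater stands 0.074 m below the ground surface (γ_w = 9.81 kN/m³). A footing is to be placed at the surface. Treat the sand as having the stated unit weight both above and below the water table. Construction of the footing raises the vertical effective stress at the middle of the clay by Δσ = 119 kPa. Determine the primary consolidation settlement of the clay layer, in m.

S_c ≈ 0.139 m

Mid-depth of clay below the ground surface: z = 1.4 + 2.1/2 = 2.45 m.
Total vertical stress at mid-clay: σ_v = 19.7×1.4 + 17.2×1.05 = 45.64 kPa.
Pore pressure: u = 9.81×(2.45 − 0.074) = 23.309 kPa.
Initial effective stress: σ'_0 = σ_v − u = 45.64 − 23.309 = 22.331 kPa.
Final effective stress: σ'_f = σ'_0 + Δσ = 22.331 + 119 = 141.33 kPa.
Normally consolidated clay, so the full stress increment lies on the virgin compression line:
S_c = C_c·H/(1+e₀)·log₁₀(σ'_f/σ'_0) = 0.18×2.1/(1+1.18)×log₁₀(141.33/22.331)
    = 0.17339 × 0.80133 = 0.1389 m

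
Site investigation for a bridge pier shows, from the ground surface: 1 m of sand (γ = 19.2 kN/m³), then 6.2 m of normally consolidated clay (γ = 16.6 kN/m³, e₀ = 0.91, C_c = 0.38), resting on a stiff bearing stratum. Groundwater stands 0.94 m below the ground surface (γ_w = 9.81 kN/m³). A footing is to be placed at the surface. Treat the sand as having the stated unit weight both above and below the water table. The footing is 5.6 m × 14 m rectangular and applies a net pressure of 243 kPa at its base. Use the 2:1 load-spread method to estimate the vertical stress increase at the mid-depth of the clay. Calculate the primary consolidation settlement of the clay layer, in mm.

S_c ≈ 706 mm

Mid-depth of clay below the ground surface: z = 1 + 6.2/2 = 4.1 m.
Total vertical stress at mid-clay: σ_v = 19.2×1 + 16.6×3.1 = 70.66 kPa.
Pore pressure: u = 9.81×(4.1 − 0.94) = 31 kPa.
Initial effective stress: σ'_0 = σ_v − u = 70.66 − 31 = 39.66 kPa.
Stress increase at mid-clay by the 2:1 spreading method:
Δσ = qBL/((B+z)(L+z)) = 243×5.6×14/((5.6+4.1)(14+4.1)) = 108.51 kPa
Final effective stress: σ'_f = σ'_0 + Δσ = 39.66 + 108.51 = 148.17 kPa.
Normally consolidated clay, so the full stress increment lies on the virgin compression line:
S_c = C_c·H/(1+e₀)·log₁₀(σ'_f/σ'_0) = 0.38×6.2/(1+0.91)×log₁₀(148.17/39.66)
    = 1.2335 × 0.57241 = 0.7061 m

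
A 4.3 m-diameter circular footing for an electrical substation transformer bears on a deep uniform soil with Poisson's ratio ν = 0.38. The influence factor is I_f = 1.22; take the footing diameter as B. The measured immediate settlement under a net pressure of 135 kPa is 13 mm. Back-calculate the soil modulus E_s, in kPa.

E_s ≈ 46600 kPa

S_e = q·B·(1−ν²)/E_s · I_f  ⇒  E_s = q·B·(1−ν²)·I_f / S_e.
E_s = 135 × 4.3 × 0.8556 × 1.22 / 0.013 = 46610 kPa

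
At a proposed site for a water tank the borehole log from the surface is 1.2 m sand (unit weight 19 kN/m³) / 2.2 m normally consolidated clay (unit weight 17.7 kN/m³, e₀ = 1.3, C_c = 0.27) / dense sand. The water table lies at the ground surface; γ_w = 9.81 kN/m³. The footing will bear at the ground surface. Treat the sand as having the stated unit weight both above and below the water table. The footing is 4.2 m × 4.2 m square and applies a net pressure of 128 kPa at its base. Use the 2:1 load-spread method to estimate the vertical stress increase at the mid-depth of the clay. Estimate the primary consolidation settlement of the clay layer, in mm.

S_c ≈ 147 mm

Mid-depth of clay below the ground surface: z = 1.2 + 2.2/2 = 2.3 m.
Total vertical stress at mid-clay: σ_v = 19×1.2 + 17.7×1.1 = 42.27 kPa.
Pore pressure: u = 9.81×(2.3 − 0) = 22.563 kPa.
Initial effective stress: σ'_0 = σ_v − u = 42.27 − 22.563 = 19.707 kPa.
Stress increase at mid-clay by the 2:1 spreading method:
Δσ = qBL/((B+z)(L+z)) = 128×4.2×4.2/((4.2+2.3)(4.2+2.3)) = 53.442 kPa
Final effective stress: σ'_f = σ'_0 + Δσ = 19.707 + 53.442 = 73.149 kPa.
Normally consolidated clay, so the full stress increment lies on the virgin compression line:
S_c = C_c·H/(1+e₀)·log₁₀(σ'_f/σ'_0) = 0.27×2.2/(1+1.3)×log₁₀(73.149/19.707)
    = 0.25826 × 0.56959 = 0.1471 m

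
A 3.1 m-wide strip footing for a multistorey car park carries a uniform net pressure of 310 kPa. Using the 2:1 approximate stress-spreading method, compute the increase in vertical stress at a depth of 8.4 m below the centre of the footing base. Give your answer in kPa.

By the 2:1 method the load spreads at 1 horizontal : 2 vertical, so at depth z the loaded area has grown by z in each plan dimension:
Δσ = qB/(B+z) = 310×3.1/(3.1+8.4) = 83.565 kPa

Δσ_z ≈ 83.6 kPa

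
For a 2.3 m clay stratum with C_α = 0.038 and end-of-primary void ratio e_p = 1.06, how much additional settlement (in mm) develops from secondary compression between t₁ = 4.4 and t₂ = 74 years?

Secondary compression: S_s = C_α·H/(1+e_p)·log₁₀(t₂/t₁)
S_s = 0.038×2.3/(1+1.06)×log₁₀(74/4.4)
    = 0.04243 × 1.226 = 0.05201 m

S_s ≈ 52 mm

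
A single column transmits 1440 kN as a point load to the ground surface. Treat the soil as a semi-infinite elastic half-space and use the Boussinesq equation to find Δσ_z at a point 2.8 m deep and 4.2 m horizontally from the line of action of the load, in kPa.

Boussinesq vertical stress below a point load on an elastic half-space:
Δσ_z = 3P/(2πz²) · [1 + (r/z)²]^(−5/2)
r/z = 4.2/2.8 = 1.5; [1+(r/z)²]^(−5/2) = 0.052516.
Δσ_z = 3×1440/(2π×2.8²) × 0.052516 = 87.698 × 0.052516 = 4.606 kPa

Δσ_z ≈ 4.61 kPa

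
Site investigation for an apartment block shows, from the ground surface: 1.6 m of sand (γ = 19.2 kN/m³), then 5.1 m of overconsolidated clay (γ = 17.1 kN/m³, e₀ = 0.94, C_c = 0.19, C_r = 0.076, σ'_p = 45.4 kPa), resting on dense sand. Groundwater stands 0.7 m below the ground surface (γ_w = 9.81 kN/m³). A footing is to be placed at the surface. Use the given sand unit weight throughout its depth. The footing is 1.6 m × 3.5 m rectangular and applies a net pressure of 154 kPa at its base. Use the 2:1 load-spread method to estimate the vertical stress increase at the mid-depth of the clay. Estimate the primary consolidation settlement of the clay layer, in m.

Mid-depth of clay below the ground surface: z = 1.6 + 5.1/2 = 4.15 m.
Total vertical stress at mid-clay: σ_v = 19.2×1.6 + 17.1×2.55 = 74.325 kPa.
Pore pressure: u = 9.81×(4.15 − 0.7) = 33.845 kPa.
Initial effective stress: σ'_0 = σ_v − u = 74.325 − 33.845 = 40.48 kPa.
Stress increase at mid-clay by the 2:1 spreading method:
Δσ = qBL/((B+z)(L+z)) = 154×1.6×3.5/((1.6+4.15)(3.5+4.15)) = 19.606 kPa
Final effective stress: σ'_f = 40.48 + 19.606 = 60.086 kPa.
σ'_f = 60.086 > σ'_p = 45.4 kPa, so the stress path crosses the preconsolidation pressure — recompression up to σ'_p, then virgin compression beyond:
S_c = H/(1+e₀)·[C_r·log₁₀(σ'_p/σ'_0) + C_c·log₁₀(σ'_f/σ'_p)]
    = 5.1/1.94 × [0.076×log₁₀(45.4/40.48) + 0.19×log₁₀(60.086/45.4)]
    = 2.6289 × [0.003786 + 0.023126] = 0.07075 m

S_c ≈ 0.0707 m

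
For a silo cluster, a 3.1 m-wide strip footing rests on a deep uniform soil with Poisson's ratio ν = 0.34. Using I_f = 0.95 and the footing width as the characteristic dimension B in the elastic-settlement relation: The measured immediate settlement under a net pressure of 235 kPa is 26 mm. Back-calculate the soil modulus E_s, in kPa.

S_e = q·B·(1−ν²)/E_s · I_f  ⇒  E_s = q·B·(1−ν²)·I_f / S_e.
E_s = 235 × 3.1 × 0.8844 × 0.95 / 0.026 = 23540 kPa

E_s ≈ 23500 kPa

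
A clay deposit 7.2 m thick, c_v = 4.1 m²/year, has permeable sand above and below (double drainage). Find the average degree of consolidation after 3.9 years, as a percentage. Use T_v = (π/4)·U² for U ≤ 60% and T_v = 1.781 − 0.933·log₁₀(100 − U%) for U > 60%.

Drainage path length: H_d = H/2 = 3.6 m (double drainage).
T_v = c_v·t/H_d² = 4.1×3.9/3.6² = 1.2338.
T_v = 1.2338 corresponds to the U > 60% branch:
U = 1 − 10^((1.781 − T_v)/0.933)/100 = 0.9614

U ≈ 96.1 %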